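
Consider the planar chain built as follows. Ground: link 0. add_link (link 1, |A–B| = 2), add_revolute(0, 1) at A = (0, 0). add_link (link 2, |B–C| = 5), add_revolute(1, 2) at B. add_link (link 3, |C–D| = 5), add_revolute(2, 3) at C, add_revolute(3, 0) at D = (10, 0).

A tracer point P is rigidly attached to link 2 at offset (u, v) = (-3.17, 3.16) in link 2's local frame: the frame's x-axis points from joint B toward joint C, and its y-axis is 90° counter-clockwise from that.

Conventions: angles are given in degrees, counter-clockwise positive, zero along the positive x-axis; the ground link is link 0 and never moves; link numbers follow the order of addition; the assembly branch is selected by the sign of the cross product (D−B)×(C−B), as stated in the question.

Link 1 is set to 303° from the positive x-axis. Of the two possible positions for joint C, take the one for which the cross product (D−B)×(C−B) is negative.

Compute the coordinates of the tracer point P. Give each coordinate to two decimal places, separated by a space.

A=(0,0), D=(10.00,0)
B = A + 2.00·(cos303°, sin303°) = (1.0893, -1.6773)
|BD| = 9.0672
circle(B,5.00) ∩ circle(D,5.00): a=4.5336, h=2.1086
  candidates: C₊=(5.1546,1.2336) cross=19.120; C₋=(5.9347,-2.9109) cross=-19.120
  branch - wants cross < 0 → take C=(5.9347,-2.9109) (cross=-19.120)
ex = (C−B)/|BC| = (0.9691,-0.2467); ey = (0.2467,0.9691)
P = B + -3.17·ex + 3.16·ey = (-1.2031,2.1671)

-1.20 2.17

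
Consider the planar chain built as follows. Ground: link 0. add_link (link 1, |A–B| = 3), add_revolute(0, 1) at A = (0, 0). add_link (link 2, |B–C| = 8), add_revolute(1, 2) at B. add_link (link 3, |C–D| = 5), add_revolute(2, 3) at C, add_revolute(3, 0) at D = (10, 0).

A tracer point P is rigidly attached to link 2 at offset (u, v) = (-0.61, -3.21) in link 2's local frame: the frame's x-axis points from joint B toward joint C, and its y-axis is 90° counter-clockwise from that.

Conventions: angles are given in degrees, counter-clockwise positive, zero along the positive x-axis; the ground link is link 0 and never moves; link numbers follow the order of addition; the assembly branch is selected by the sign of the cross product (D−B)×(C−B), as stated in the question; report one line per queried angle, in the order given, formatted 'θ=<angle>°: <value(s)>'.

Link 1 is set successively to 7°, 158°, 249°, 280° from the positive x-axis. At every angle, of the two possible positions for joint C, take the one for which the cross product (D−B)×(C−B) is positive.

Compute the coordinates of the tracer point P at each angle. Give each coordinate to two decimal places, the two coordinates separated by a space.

A=(0,0), D=(10.00,0)
θ=7°: B = A + 3.00·(cos7°, sin7°) = (2.9776, 0.3656)
θ=7°: |BD| = 7.0319
θ=7°: circle(B,8.00) ∩ circle(D,5.00): a=6.2890, h=4.9445
θ=7°:   candidates: C₊=(9.5152,4.9764) cross=34.769; C₋=(9.0011,-4.8992) cross=-34.769
θ=7°:   branch + wants cross > 0 → take C=(9.5152,4.9764) (cross=34.769)
θ=7°: ex = (C−B)/|BC| = (0.8172,0.5764); ey = (-0.5764,0.8172)
θ=7°: P = B + -0.61·ex + -3.21·ey = (4.3292,-2.6092)
θ=158°: B = A + 3.00·(cos158°, sin158°) = (-2.7816, 1.1238)
θ=158°: |BD| = 12.8309
θ=158°: circle(B,8.00) ∩ circle(D,5.00): a=7.9352, h=1.0161
θ=158°:   candidates: C₊=(5.2122,1.4410) cross=13.038; C₋=(5.0342,-0.5834) cross=-13.038
θ=158°:   branch + wants cross > 0 → take C=(5.2122,1.4410) (cross=13.038)
θ=158°: ex = (C−B)/|BC| = (0.9992,0.0397); ey = (-0.0397,0.9992)
θ=158°: P = B + -0.61·ex + -3.21·ey = (-3.2638,-2.1078)
θ=249°: B = A + 3.00·(cos249°, sin249°) = (-1.0751, -2.8007)
θ=249°: |BD| = 11.4238
θ=249°: circle(B,8.00) ∩ circle(D,5.00): a=7.4188, h=2.9934
θ=249°:   candidates: C₊=(5.3834,1.9202) cross=34.196; C₋=(6.8512,-3.8840) cross=-34.196
θ=249°:   branch + wants cross > 0 → take C=(5.3834,1.9202) (cross=34.196)
θ=249°: ex = (C−B)/|BC| = (0.8073,0.5901); ey = (-0.5901,0.8073)
θ=249°: P = B + -0.61·ex + -3.21·ey = (0.3267,-5.7522)
θ=280°: B = A + 3.00·(cos280°, sin280°) = (0.5209, -2.9544)
θ=280°: |BD| = 9.9288
θ=280°: circle(B,8.00) ∩ circle(D,5.00): a=6.9284, h=3.9997
θ=280°:   candidates: C₊=(5.9453,2.9257) cross=39.712; C₋=(8.3256,-4.7113) cross=-39.712
θ=280°:   branch + wants cross > 0 → take C=(5.9453,2.9257) (cross=39.712)
θ=280°: ex = (C−B)/|BC| = (0.6780,0.7350); ey = (-0.7350,0.6780)
θ=280°: P = B + -0.61·ex + -3.21·ey = (2.4667,-5.5793)

θ=7°: 4.33 -2.61
θ=158°: -3.26 -2.11
θ=249°: 0.33 -5.75
θ=280°: 2.47 -5.58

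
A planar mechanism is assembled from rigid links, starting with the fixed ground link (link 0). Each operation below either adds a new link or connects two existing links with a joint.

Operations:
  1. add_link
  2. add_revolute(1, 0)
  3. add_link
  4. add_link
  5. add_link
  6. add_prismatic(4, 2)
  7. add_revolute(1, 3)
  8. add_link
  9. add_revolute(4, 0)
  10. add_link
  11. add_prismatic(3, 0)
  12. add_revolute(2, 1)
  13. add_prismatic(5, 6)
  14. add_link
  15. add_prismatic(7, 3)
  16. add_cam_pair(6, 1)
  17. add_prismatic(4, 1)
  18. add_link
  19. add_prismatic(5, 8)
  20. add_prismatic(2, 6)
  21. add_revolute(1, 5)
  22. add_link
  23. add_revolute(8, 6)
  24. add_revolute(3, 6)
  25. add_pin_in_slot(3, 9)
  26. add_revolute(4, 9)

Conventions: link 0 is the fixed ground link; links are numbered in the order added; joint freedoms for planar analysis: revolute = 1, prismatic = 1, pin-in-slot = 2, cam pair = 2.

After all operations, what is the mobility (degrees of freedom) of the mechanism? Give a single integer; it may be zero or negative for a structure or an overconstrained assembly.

link 0 = ground. State L|J1|J2 = 1|0|0
+link1  2|0|0
R(1,0) f=1→J1  2|1|0
+link2  3|1|0
+link3  4|1|0
+link4  5|1|0
P(4,2) f=1→J1  5|2|0
R(1,3) f=1→J1  5|3|0
+link5  6|3|0
R(4,0) f=1→J1  6|4|0
+link6  7|4|0
P(3,0) f=1→J1  7|5|0
R(2,1) f=1→J1  7|6|0
P(5,6) f=1→J1  7|7|0
+link7  8|7|0
P(7,3) f=1→J1  8|8|0
C(6,1) f=2→J2  8|8|1
P(4,1) f=1→J1  8|9|1
+link8  9|9|1
P(5,8) f=1→J1  9|10|1
P(2,6) f=1→J1  9|11|1
R(1,5) f=1→J1  9|12|1
+link9  10|12|1
R(8,6) f=1→J1  10|13|1
R(3,6) f=1→J1  10|14|1
PS(3,9) f=2→J2  10|14|2
R(4,9) f=1→J1  10|15|2
M = 3(10−1)−2·15−2 = 27−30−2 = -5

M = -5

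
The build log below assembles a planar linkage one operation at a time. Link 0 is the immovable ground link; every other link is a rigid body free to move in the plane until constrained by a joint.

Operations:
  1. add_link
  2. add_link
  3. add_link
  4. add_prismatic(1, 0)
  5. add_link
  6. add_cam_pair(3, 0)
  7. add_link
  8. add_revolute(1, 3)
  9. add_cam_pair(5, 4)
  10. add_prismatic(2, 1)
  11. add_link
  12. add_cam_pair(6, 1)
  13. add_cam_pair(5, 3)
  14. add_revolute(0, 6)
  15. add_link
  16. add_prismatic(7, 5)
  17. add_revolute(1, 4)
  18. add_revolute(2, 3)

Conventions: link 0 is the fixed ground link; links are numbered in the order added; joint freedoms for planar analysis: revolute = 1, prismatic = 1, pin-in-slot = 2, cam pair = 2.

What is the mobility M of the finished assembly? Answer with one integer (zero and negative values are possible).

L=1 J1=0 J2=0
add link → L=2 J1=0 J2=0
add link → L=3 J1=0 J2=0
add link → L=4 J1=0 J2=0
P@1,0 dof=1 J1 → L=4 J1=1 J2=0
add link → L=5 J1=1 J2=0
C@3,0 dof=2 J2 → L=5 J1=1 J2=1
add link → L=6 J1=1 J2=1
R@1,3 dof=1 J1 → L=6 J1=2 J2=1
C@5,4 dof=2 J2 → L=6 J1=2 J2=2
P@2,1 dof=1 J1 → L=6 J1=3 J2=2
add link → L=7 J1=3 J2=2
C@6,1 dof=2 J2 → L=7 J1=3 J2=3
C@5,3 dof=2 J2 → L=7 J1=3 J2=4
R@0,6 dof=1 J1 → L=7 J1=4 J2=4
add link → L=8 J1=4 J2=4
P@7,5 dof=1 J1 → L=8 J1=5 J2=4
R@1,4 dof=1 J1 → L=8 J1=6 J2=4
R@2,3 dof=1 J1 → L=8 J1=7 J2=4
M=3(L−1)−2J1−J2=3·7−2·7−4=3

M = 3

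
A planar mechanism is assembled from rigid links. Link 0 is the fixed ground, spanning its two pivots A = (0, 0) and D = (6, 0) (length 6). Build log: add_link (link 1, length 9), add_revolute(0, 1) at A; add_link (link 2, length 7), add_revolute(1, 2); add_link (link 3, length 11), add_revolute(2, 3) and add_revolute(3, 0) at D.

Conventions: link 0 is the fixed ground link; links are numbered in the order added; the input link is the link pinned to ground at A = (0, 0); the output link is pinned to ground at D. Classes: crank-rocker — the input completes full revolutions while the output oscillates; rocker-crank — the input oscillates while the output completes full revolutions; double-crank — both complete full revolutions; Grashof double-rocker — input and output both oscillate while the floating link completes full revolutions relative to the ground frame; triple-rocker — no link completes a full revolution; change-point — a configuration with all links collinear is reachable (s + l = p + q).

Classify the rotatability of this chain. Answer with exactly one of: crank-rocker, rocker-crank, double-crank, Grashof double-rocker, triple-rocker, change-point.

lengths: ground=6, input=9, coupler=7, output=11
sorted: s=6 (shortest), l=11 (longest), p+q=16
s + l = 17 vs p + q = 16
s + l > p + q → non-Grashof → no link fully rotates → triple-rocker

triple-rocker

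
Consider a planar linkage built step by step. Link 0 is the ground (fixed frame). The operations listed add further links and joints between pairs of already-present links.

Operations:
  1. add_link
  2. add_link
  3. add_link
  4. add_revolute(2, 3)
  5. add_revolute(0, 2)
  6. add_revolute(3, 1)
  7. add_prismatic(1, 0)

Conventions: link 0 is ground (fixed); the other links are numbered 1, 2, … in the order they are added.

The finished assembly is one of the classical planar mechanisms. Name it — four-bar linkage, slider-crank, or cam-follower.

links: 4 (incl. ground); joints: 3 revolute, 1 prismatic, 0 higher (cam) pair, forming one closed loop
4 links, 3 revolutes + 1 prismatic in one loop → slider-crank

slider-crank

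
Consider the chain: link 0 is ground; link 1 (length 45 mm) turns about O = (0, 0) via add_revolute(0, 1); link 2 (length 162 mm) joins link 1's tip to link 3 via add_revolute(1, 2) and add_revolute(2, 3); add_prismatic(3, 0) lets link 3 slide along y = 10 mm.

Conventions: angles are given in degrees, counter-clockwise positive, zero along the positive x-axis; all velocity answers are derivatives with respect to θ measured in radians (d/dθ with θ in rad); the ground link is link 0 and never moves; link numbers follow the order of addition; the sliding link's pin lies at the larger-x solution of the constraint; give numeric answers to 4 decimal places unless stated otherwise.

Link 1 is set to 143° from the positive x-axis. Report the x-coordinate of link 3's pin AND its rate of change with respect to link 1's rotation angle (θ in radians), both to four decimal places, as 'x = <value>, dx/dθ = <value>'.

geometry: r = 45 mm, L = 162 mm, e = 10 mm
crank pin P = (r cos θ, r sin θ) = (-35.938598, 27.081676)
h = r sin θ − e = 27.081676 − 10 = 17.081676
x = r cos θ + √(L² − h²) = -35.938598 + 161.096916 = 125.158318
dx/dθ = −r sin θ − h·r cos θ/√(L² − h²) (θ in radians; h = 17.081676) = -23.270979

x = 125.1583, dx/dθ = -23.2710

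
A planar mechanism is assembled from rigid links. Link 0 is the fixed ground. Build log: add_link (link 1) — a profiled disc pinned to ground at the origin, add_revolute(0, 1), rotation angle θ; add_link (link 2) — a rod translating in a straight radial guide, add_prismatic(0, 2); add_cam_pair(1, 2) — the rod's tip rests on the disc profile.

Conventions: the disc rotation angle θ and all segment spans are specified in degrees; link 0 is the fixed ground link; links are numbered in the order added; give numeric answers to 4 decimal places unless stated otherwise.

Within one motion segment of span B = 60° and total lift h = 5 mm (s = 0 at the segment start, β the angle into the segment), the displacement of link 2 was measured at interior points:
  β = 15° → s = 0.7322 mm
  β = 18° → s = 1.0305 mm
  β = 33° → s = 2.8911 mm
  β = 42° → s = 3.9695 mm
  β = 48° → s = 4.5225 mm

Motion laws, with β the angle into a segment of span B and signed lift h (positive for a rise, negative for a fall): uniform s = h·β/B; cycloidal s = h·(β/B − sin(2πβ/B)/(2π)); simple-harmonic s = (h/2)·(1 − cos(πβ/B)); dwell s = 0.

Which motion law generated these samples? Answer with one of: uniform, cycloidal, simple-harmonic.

candidates at β/B = r: uniform s = h·r (linear in β); cycloidal s = h·(r − sin(2πr)/(2π)); simple-harmonic s = (h/2)(1 − cos(πr))
β=15°: printed 0.7322 | uniform 1.2500, cycloidal 0.4542, simple-harmonic 0.7322
β=18°: printed 1.0305 | uniform 1.5000, cycloidal 0.7432, simple-harmonic 1.0305
β=33°: printed 2.8911 | uniform 2.7500, cycloidal 2.9959, simple-harmonic 2.8911
β=42°: printed 3.9695 | uniform 3.5000, cycloidal 4.2568, simple-harmonic 3.9695
β=48°: printed 4.5225 | uniform 4.0000, cycloidal 4.7568, simple-harmonic 4.5225
only one law matches every sample → simple-harmonic

simple-harmonic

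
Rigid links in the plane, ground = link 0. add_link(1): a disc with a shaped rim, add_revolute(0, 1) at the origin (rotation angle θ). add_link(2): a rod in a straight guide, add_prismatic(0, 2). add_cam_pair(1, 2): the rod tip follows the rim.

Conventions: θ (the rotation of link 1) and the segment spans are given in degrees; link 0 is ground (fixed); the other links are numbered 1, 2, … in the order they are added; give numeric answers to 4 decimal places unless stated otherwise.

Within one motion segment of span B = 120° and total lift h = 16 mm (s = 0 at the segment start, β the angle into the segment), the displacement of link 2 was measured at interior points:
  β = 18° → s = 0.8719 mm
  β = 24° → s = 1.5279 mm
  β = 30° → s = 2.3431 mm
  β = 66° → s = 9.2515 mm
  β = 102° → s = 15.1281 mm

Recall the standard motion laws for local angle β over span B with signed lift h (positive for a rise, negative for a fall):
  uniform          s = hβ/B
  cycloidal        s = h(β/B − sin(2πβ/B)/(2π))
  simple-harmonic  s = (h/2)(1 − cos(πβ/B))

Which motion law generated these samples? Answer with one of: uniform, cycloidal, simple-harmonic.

candidates at β/B = r: uniform s = h·r (linear in β); cycloidal s = h·(r − sin(2πr)/(2π)); simple-harmonic s = (h/2)(1 − cos(πr))
β=18°: printed 0.8719 | uniform 2.4000, cycloidal 0.3399, simple-harmonic 0.8719
β=24°: printed 1.5279 | uniform 3.2000, cycloidal 0.7782, simple-harmonic 1.5279
β=30°: printed 2.3431 | uniform 4.0000, cycloidal 1.4535, simple-harmonic 2.3431
β=66°: printed 9.2515 | uniform 8.8000, cycloidal 9.5869, simple-harmonic 9.2515
β=102°: printed 15.1281 | uniform 13.6000, cycloidal 15.6601, simple-harmonic 15.1281
only one law matches every sample → simple-harmonic

simple-harmonic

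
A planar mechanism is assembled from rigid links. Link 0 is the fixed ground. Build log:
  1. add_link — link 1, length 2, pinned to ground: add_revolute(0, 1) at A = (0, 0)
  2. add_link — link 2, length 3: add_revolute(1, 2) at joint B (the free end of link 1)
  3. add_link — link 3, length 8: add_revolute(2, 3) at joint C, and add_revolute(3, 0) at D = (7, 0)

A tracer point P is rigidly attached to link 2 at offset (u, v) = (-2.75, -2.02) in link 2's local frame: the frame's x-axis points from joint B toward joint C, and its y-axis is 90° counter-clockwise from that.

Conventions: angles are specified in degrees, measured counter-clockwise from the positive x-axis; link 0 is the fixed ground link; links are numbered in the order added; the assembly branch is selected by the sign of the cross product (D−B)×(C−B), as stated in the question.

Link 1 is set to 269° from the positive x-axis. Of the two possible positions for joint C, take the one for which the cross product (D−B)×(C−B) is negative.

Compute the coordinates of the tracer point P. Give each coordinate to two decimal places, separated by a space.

A=(0,0), D=(7.00,0)
B = A + 2.00·(cos269°, sin269°) = (-0.0349, -1.9997)
|BD| = 7.3136
circle(B,3.00) ∩ circle(D,8.00): a=-0.1033, h=2.9982
  candidates: C₊=(-0.9541,0.8560) cross=21.928; C₋=(0.6855,-4.9119) cross=-21.928
  branch - wants cross < 0 → take C=(0.6855,-4.9119) (cross=-21.928)
ex = (C−B)/|BC| = (0.2401,-0.9707); ey = (0.9707,0.2401)
P = B + -2.75·ex + -2.02·ey = (-2.6562,0.1848)

-2.66 0.18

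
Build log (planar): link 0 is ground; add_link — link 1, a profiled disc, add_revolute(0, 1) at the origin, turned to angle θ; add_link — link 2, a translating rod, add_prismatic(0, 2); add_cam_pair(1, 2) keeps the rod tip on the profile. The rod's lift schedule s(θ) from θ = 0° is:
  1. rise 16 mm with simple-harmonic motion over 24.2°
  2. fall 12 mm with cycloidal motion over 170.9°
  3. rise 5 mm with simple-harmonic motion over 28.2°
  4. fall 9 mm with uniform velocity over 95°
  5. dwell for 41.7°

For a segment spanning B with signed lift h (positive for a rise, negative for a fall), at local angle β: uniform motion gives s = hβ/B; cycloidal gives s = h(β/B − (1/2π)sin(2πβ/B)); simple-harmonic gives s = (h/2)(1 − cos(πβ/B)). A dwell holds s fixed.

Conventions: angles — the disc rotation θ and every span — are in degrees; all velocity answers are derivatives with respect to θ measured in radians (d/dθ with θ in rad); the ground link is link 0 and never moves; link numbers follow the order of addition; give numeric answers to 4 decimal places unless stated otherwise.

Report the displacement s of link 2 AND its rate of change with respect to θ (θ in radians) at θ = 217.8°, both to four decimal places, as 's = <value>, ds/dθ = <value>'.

seg 1 [0°–24.2°] simple-harmonic, h=16: full span → s += 16 → s = 16.0000
seg 2 [24.2°–195.1°] cycloidal, h=-12: full span → s += -12 → s = 4.0000
seg 3 [195.1°–223.3°] simple-harmonic, h=5: θ=217.8° here. β=22.7, B=28.2. 5/2·(1 − cos(π·0.8050)) = 4.5452 → s = 8.5452
velocity in seg [195.1°–223.3°] (simple-harmonic), θ in radians: β = 22.7° = 0.3962 rad, B = 28.2° = 0.4922 rad; ds/dθ = (πh/(2B)) sin(πβ/B) = (π·5/(2·0.4922)) sin(π·0.8050) = 9.177070 mm/rad

s = 8.5452, ds/dθ = 9.1771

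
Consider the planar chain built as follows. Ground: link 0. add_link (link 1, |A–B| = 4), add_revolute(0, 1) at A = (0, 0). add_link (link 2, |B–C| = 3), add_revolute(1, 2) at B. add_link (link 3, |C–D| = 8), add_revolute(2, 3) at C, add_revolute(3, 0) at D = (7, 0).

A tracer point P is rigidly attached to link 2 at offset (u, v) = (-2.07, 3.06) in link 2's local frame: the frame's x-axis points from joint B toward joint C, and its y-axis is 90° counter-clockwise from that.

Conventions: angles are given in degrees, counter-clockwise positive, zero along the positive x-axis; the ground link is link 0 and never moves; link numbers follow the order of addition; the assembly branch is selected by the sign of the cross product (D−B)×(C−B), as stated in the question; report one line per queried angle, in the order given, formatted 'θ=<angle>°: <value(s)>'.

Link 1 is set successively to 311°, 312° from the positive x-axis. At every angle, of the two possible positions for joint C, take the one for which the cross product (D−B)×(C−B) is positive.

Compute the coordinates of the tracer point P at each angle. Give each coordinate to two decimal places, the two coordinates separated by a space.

A=(0,0), D=(7.00,0)
θ=311°: B = A + 4.00·(cos311°, sin311°) = (2.6242, -3.0188)
θ=311°: |BD| = 5.3161
θ=311°: circle(B,3.00) ∩ circle(D,8.00): a=-2.5149, h=1.6356
θ=311°:   candidates: C₊=(-0.3746,-3.1007) cross=8.695; C₋=(1.4829,-5.7933) cross=-8.695
θ=311°:   branch + wants cross > 0 → take C=(-0.3746,-3.1007) (cross=8.695)
θ=311°: ex = (C−B)/|BC| = (-0.9996,-0.0273); ey = (0.0273,-0.9996)
θ=311°: P = B + -2.07·ex + 3.06·ey = (4.7770,-6.0212)
θ=312°: B = A + 4.00·(cos312°, sin312°) = (2.6765, -2.9726)
θ=312°: |BD| = 5.2468
θ=312°: circle(B,3.00) ∩ circle(D,8.00): a=-2.6179, h=1.4651
θ=312°:   candidates: C₊=(-0.3108,-3.2485) cross=7.687; C₋=(1.3493,-5.6630) cross=-7.687
θ=312°:   branch + wants cross > 0 → take C=(-0.3108,-3.2485) (cross=7.687)
θ=312°: ex = (C−B)/|BC| = (-0.9958,-0.0920); ey = (0.0920,-0.9958)
θ=312°: P = B + -2.07·ex + 3.06·ey = (5.0192,-5.8292)

θ=311°: 4.78 -6.02
θ=312°: 5.02 -5.83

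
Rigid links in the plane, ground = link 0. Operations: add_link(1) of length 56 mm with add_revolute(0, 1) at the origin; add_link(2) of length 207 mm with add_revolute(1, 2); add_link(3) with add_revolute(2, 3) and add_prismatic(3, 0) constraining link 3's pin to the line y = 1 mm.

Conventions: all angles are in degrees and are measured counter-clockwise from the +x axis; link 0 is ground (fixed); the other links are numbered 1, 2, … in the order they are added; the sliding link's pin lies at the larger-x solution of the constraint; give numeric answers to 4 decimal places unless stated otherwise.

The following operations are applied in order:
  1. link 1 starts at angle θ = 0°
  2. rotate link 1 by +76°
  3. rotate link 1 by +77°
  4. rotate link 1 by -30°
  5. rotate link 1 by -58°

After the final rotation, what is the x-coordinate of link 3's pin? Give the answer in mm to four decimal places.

geometry: r = 56 mm, L = 207 mm, e = 1 mm; θ starts at 0°
rotate link 1 by +76°: θ ← 0° +76° = 76°
rotate link 1 by +77°: θ ← 76° +77° = 153°
rotate link 1 by -30°: θ ← 153° -30° = 123°
rotate link 1 by -58°: θ ← 123° -58° = 65°
crank pin P = (r cos θ, r sin θ) = (23.666623, 50.753236)
h = r sin θ − e = 50.753236 − 1 = 49.753236
x = r cos θ + √(L² − h²) = 23.666623 + 200.931868 = 224.598490

224.5985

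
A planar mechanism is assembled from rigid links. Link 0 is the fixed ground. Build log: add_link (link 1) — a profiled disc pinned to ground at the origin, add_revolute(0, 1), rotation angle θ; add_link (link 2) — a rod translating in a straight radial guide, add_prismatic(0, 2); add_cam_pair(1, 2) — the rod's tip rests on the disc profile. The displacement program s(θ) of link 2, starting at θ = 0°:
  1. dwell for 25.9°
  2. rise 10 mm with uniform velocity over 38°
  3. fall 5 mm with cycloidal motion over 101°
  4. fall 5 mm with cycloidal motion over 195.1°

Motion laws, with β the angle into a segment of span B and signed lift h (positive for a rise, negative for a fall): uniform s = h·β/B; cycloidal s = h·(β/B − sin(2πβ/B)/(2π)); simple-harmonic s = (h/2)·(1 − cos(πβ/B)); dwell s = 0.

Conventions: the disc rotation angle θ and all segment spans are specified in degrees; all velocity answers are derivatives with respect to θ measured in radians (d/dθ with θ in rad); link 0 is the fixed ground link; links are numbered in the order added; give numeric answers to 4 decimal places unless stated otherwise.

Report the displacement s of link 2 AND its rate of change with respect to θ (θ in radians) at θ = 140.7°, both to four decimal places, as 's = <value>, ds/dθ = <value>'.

seg 1 [0°–25.9°] dwell: s stays 0.0000
seg 2 [25.9°–63.9°] uniform, h=10: full span → s += 10 → s = 10.0000
seg 3 [63.9°–164.9°] cycloidal, h=-5: θ=140.7° here. β=76.8, B=101. -5·(0.7604 − sin(2π·0.7604)/(2π)) = -4.5961 → s = 5.4039
velocity in seg [63.9°–164.9°] (cycloidal), θ in radians: β = 76.8° = 1.3404 rad, B = 101° = 1.7628 rad; ds/dθ = (h/B)(1 − cos(2πβ/B)) = ((-5)/1.7628)(1 − cos(2π·0.7604)) = -2.651281 mm/rad

s = 5.4039, ds/dθ = -2.6513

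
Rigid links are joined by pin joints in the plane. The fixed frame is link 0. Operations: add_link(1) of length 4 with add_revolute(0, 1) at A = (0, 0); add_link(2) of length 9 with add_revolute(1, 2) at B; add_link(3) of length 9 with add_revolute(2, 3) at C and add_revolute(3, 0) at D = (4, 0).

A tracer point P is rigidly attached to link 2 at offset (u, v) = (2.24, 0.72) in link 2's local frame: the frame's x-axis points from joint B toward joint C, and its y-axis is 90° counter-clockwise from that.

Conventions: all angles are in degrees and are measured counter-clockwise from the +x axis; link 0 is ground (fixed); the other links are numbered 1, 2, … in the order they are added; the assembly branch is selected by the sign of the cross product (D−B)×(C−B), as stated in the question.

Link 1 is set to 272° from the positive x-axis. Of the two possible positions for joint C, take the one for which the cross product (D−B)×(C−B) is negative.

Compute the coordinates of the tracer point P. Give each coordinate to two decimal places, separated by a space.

A=(0,0), D=(4.00,0)
B = A + 4.00·(cos272°, sin272°) = (0.1396, -3.9976)
|BD| = 5.5573
circle(B,9.00) ∩ circle(D,9.00): a=2.7786, h=8.5603
  candidates: C₊=(-4.0880,3.9477) cross=47.572; C₋=(8.2276,-7.9453) cross=-47.572
  branch - wants cross < 0 → take C=(8.2276,-7.9453) (cross=-47.572)
ex = (C−B)/|BC| = (0.8987,-0.4386); ey = (0.4386,0.8987)
P = B + 2.24·ex + 0.72·ey = (2.4684,-4.3331)

2.47 -4.33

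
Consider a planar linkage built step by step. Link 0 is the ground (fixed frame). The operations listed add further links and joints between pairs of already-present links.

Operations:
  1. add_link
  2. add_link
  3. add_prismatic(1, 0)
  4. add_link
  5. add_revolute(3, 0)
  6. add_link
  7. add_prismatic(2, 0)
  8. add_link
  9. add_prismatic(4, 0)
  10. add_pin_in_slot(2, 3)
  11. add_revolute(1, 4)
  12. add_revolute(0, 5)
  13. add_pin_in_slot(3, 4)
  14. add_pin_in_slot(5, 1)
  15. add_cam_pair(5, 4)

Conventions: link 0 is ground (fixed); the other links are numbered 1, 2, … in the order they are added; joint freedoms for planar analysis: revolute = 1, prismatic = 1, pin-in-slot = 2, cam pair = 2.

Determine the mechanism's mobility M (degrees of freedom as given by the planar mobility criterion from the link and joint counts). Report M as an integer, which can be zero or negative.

ground; <1,0,0>
#1 <2,0,0>
#2 <3,0,0>
P:1↔0 J1 <3,1,0>
#3 <4,1,0>
R:3↔0 J1 <4,2,0>
#4 <5,2,0>
P:2↔0 J1 <5,3,0>
#5 <6,3,0>
P:4↔0 J1 <6,4,0>
PS:2↔3 J2 <6,4,1>
R:1↔4 J1 <6,5,1>
R:0↔5 J1 <6,6,1>
PS:3↔4 J2 <6,6,2>
PS:5↔1 J2 <6,6,3>
C:5↔4 J2 <6,6,4>
3×5 − 2×6 − 1×4 = -1

M = -1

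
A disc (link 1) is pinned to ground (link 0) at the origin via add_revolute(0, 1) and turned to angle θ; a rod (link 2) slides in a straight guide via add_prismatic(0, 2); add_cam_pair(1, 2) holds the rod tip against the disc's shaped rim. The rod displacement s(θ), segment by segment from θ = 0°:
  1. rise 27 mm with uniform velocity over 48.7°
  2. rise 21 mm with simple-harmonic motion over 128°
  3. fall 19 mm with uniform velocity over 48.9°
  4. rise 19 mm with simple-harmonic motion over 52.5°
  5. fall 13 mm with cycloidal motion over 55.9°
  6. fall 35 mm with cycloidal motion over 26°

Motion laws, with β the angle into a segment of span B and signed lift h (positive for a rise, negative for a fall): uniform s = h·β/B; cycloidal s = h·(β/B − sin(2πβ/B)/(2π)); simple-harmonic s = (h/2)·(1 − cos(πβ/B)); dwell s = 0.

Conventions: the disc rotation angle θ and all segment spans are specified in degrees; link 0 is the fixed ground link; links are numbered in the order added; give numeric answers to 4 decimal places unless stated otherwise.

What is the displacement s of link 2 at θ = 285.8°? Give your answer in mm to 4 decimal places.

segment 1 (0° to 48.7°, uniform, h = 27) is passed completely: s = 0.0000 + (27) = 27.0000
segment 2 (48.7° to 176.7°, simple-harmonic, h = 21) is passed completely: s = 27.0000 + (21) = 48.0000
segment 3 (176.7° to 225.6°, uniform, h = -19) is passed completely: s = 48.0000 + (-19) = 29.0000
segment 4 (225.6° to 278.1°, simple-harmonic, h = 19) is passed completely: s = 29.0000 + (19) = 48.0000
θ = 285.8° falls in segment 5 (278.1° to 334°, cycloidal, h = -13): β = 285.8 − 278.1 = 7.7°, B = 55.9°; Δs = -13·(0.1377 − sin(2π·0.1377)/(2π)) = -0.2153; s = 48.0000 − 0.2153 = 47.7847

47.7847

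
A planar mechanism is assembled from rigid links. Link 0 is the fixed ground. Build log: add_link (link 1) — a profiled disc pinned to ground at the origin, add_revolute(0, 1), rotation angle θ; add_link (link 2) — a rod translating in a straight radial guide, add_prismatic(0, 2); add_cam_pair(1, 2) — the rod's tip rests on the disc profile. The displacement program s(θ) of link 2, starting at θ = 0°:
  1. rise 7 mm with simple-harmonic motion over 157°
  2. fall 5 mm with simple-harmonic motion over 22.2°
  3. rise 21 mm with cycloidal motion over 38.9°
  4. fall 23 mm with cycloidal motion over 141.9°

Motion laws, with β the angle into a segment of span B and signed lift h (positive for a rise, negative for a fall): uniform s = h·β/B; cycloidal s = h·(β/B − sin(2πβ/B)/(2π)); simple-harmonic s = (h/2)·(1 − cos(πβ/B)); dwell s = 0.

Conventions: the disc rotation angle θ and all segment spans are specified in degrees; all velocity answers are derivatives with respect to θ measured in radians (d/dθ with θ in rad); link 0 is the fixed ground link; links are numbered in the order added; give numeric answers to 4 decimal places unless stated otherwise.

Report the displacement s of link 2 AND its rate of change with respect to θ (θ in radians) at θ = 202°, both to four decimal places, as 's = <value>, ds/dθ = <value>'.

seg 1 [0°–157°] simple-harmonic, h=7: full span → s += 7 → s = 7.0000
seg 2 [157°–179.2°] simple-harmonic, h=-5: full span → s += -5 → s = 2.0000
seg 3 [179.2°–218.1°] cycloidal, h=21: θ=202° here. β=22.8, B=38.9. 21·(0.5861 − sin(2π·0.5861)/(2π)) = 14.0300 → s = 16.0300
velocity in seg [179.2°–218.1°] (cycloidal), θ in radians: β = 22.8° = 0.3979 rad, B = 38.9° = 0.6789 rad; ds/dθ = (h/B)(1 − cos(2πβ/B)) = (21/0.6789)(1 − cos(2π·0.5861)) = 57.443111 mm/rad

s = 16.0300, ds/dθ = 57.4431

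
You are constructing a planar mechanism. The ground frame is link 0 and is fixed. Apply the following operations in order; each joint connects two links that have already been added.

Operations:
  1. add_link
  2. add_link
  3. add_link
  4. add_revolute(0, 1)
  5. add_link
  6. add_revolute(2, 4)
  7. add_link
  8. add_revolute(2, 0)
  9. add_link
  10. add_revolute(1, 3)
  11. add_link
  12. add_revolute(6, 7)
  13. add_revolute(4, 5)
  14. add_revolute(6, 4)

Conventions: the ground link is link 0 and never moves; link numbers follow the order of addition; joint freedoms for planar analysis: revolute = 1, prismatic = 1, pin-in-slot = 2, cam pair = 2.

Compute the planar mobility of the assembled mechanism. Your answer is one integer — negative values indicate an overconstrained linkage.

L=1 J1=0 J2=0
add link → L=2 J1=0 J2=0
add link → L=3 J1=0 J2=0
add link → L=4 J1=0 J2=0
R@0,1 dof=1 J1 → L=4 J1=1 J2=0
add link → L=5 J1=1 J2=0
R@2,4 dof=1 J1 → L=5 J1=2 J2=0
add link → L=6 J1=2 J2=0
R@2,0 dof=1 J1 → L=6 J1=3 J2=0
add link → L=7 J1=3 J2=0
R@1,3 dof=1 J1 → L=7 J1=4 J2=0
add link → L=8 J1=4 J2=0
R@6,7 dof=1 J1 → L=8 J1=5 J2=0
R@4,5 dof=1 J1 → L=8 J1=6 J2=0
R@6,4 dof=1 J1 → L=8 J1=7 J2=0
M=3(L−1)−2J1−J2=3·7−2·7−0=7

M = 7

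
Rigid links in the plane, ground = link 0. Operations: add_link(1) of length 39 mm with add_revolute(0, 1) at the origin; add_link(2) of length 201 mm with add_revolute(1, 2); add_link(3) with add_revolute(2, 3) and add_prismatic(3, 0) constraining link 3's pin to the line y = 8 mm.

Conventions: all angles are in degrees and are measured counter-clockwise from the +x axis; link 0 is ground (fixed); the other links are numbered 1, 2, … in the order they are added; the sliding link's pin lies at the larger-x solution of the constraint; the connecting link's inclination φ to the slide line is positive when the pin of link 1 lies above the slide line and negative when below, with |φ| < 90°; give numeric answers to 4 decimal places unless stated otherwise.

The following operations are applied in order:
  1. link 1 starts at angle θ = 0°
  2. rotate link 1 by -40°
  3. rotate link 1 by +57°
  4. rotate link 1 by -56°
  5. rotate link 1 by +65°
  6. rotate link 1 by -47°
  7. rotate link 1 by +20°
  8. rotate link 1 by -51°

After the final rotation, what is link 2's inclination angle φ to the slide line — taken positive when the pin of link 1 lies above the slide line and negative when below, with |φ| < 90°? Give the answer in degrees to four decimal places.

geometry: r = 39 mm, L = 201 mm, e = 8 mm; θ starts at 0°
rotate link 1 by -40°: θ ← 0° -40° = -40°
rotate link 1 by +57°: θ ← -40° +57° = 17°
rotate link 1 by -56°: θ ← 17° -56° = -39°
rotate link 1 by +65°: θ ← -39° +65° = 26°
rotate link 1 by -47°: θ ← 26° -47° = -21°
rotate link 1 by +20°: θ ← -21° +20° = -1°
rotate link 1 by -51°: θ ← -1° -51° = -52°
h = r sin θ − e = -30.732419 − 8 = -38.732419
sin φ = h / L = -38.732419 / 201 = -0.19269860
φ = arcsin(-0.19269860) = -11.110314°

-11.1103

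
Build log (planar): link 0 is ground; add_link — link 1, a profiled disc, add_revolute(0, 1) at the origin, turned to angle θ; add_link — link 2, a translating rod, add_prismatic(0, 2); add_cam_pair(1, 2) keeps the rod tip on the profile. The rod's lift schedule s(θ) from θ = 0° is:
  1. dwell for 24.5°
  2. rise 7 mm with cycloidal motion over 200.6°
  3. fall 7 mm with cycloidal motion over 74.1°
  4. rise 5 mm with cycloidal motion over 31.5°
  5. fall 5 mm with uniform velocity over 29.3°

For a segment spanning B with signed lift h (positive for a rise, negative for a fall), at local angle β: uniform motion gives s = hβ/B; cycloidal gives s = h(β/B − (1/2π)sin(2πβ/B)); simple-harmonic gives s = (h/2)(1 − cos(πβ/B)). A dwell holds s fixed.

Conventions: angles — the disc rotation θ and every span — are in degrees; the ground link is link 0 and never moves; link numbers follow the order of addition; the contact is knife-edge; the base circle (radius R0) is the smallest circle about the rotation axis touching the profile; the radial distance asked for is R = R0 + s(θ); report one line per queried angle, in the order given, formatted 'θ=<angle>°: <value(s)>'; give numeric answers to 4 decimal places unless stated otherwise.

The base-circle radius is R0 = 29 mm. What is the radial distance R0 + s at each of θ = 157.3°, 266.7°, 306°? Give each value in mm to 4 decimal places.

seg 1 [0°–24.5°] dwell: s stays 0.0000
seg 2 [24.5°–225.1°] cycloidal, h=7: θ=157.3° here. β=132.8, B=200.6. 7·(0.6620 − sin(2π·0.6620)/(2π)) = 5.5822 → s = 5.5822
seg 2 [24.5°–225.1°] cycloidal, h=7: full span → s += 7 → s = 7.0000
seg 3 [225.1°–299.2°] cycloidal, h=-7: θ=266.7° here. β=41.6, B=74.1. -7·(0.5614 − sin(2π·0.5614)/(2π)) = -4.3491 → s = 2.6509
seg 3 [225.1°–299.2°] cycloidal, h=-7: full span → s += -7 → s = 0.0000
seg 4 [299.2°–330.7°] cycloidal, h=5: θ=306° here. β=6.8, B=31.5. 5·(0.2159 − sin(2π·0.2159)/(2π)) = 0.3018 → s = 0.3018
θ=157.3°: R = R0 + s = 29 + 5.5822 = 34.5822
θ=266.7°: R = R0 + s = 29 + 2.6509 = 31.6509
θ=306°: R = R0 + s = 29 + 0.3018 = 29.3018

θ=157.3°: 34.5822
θ=266.7°: 31.6509
θ=306°: 29.3018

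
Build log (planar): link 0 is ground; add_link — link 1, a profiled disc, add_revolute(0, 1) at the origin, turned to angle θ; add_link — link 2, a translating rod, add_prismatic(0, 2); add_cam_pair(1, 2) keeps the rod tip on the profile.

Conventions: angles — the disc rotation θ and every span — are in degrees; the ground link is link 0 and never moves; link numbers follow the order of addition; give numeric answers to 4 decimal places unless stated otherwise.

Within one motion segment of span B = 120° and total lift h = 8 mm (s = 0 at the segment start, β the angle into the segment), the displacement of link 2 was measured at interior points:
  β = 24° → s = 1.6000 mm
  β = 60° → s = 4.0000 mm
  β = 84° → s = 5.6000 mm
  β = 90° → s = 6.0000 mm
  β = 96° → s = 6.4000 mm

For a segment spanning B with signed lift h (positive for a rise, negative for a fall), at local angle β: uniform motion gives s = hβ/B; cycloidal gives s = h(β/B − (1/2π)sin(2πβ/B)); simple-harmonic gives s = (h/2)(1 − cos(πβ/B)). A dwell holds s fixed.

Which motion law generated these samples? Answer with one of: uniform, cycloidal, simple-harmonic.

candidates at β/B = r: uniform s = h·r (linear in β); cycloidal s = h·(r − sin(2πr)/(2π)); simple-harmonic s = (h/2)(1 − cos(πr))
β=24°: printed 1.6000 | uniform 1.6000, cycloidal 0.3891, simple-harmonic 0.7639
β=60°: printed 4.0000 | uniform 4.0000, cycloidal 4.0000, simple-harmonic 4.0000
β=84°: printed 5.6000 | uniform 5.6000, cycloidal 6.8109, simple-harmonic 6.3511
β=90°: printed 6.0000 | uniform 6.0000, cycloidal 7.2732, simple-harmonic 6.8284
β=96°: printed 6.4000 | uniform 6.4000, cycloidal 7.6109, simple-harmonic 7.2361
only one law matches every sample → uniform

uniform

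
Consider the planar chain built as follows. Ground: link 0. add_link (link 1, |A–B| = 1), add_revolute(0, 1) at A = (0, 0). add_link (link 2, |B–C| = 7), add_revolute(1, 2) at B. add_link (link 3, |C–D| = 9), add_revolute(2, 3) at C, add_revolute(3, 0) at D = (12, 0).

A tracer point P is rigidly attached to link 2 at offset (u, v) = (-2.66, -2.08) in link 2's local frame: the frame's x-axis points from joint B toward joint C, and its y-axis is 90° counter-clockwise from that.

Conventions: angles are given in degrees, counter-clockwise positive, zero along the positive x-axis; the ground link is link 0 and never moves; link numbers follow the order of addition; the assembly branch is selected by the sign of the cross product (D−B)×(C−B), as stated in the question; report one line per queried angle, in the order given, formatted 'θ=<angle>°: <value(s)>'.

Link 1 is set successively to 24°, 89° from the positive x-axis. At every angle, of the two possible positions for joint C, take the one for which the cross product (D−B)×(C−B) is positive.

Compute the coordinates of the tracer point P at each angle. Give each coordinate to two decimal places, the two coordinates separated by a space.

A=(0,0), D=(12.00,0)
θ=24°: B = A + 1.00·(cos24°, sin24°) = (0.9135, 0.4067)
θ=24°: |BD| = 11.0939
θ=24°: circle(B,7.00) ∩ circle(D,9.00): a=4.1047, h=5.6702
θ=24°:   candidates: C₊=(5.2234,5.9226) cross=62.905; C₋=(4.8076,-5.4101) cross=-62.905
θ=24°:   branch + wants cross > 0 → take C=(5.2234,5.9226) (cross=62.905)
θ=24°: ex = (C−B)/|BC| = (0.6157,0.7880); ey = (-0.7880,0.6157)
θ=24°: P = B + -2.66·ex + -2.08·ey = (0.9148,-2.9699)
θ=89°: B = A + 1.00·(cos89°, sin89°) = (0.0175, 0.9998)
θ=89°: |BD| = 12.0242
θ=89°: circle(B,7.00) ∩ circle(D,9.00): a=4.6814, h=5.2042
θ=89°:   candidates: C₊=(5.1154,5.7968) cross=62.577; C₋=(4.2499,-4.5756) cross=-62.577
θ=89°:   branch + wants cross > 0 → take C=(5.1154,5.7968) (cross=62.577)
θ=89°: ex = (C−B)/|BC| = (0.7283,0.6853); ey = (-0.6853,0.7283)
θ=89°: P = B + -2.66·ex + -2.08·ey = (-0.4944,-2.3378)

θ=24°: 0.91 -2.97
θ=89°: -0.49 -2.34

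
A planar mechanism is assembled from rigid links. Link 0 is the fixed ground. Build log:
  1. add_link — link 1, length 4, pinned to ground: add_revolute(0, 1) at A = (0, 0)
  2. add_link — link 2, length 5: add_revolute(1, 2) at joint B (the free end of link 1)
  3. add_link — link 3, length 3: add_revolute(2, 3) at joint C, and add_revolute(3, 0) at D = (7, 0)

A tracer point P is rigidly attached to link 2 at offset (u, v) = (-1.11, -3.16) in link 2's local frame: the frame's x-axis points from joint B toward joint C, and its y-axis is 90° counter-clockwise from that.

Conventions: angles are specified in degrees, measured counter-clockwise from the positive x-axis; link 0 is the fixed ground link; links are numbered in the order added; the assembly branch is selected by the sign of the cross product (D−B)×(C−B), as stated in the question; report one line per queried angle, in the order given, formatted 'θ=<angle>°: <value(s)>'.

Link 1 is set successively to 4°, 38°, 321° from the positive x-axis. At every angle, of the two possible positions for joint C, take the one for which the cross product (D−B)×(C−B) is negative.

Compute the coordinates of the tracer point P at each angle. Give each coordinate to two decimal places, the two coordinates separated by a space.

A=(0,0), D=(7.00,0)
θ=4°: B = A + 4.00·(cos4°, sin4°) = (3.9903, 0.2790)
θ=4°: |BD| = 3.0227
θ=4°: circle(B,5.00) ∩ circle(D,3.00): a=4.1580, h=2.7769
θ=4°:   candidates: C₊=(8.3868,2.6602) cross=8.393; C₋=(7.8742,-2.8698) cross=-8.393
θ=4°:   branch - wants cross < 0 → take C=(7.8742,-2.8698) (cross=-8.393)
θ=4°: ex = (C−B)/|BC| = (0.7768,-0.6298); ey = (0.6298,0.7768)
θ=4°: P = B + -1.11·ex + -3.16·ey = (1.1380,-1.4766)
θ=38°: B = A + 4.00·(cos38°, sin38°) = (3.1520, 2.4626)
θ=38°: |BD| = 4.5685
θ=38°: circle(B,5.00) ∩ circle(D,3.00): a=4.0354, h=2.9522
θ=38°:   candidates: C₊=(8.1423,2.7740) cross=13.487; C₋=(4.9595,-2.1992) cross=-13.487
θ=38°:   branch - wants cross < 0 → take C=(4.9595,-2.1992) (cross=-13.487)
θ=38°: ex = (C−B)/|BC| = (0.3615,-0.9324); ey = (0.9324,0.3615)
θ=38°: P = B + -1.11·ex + -3.16·ey = (-0.1955,2.3552)
θ=321°: B = A + 4.00·(cos321°, sin321°) = (3.1086, -2.5173)
θ=321°: |BD| = 4.6346
θ=321°: circle(B,5.00) ∩ circle(D,3.00): a=4.0435, h=2.9412
θ=321°:   candidates: C₊=(4.9061,2.1484) cross=13.631; C₋=(8.1011,-2.7906) cross=-13.631
θ=321°:   branch - wants cross < 0 → take C=(8.1011,-2.7906) (cross=-13.631)
θ=321°: ex = (C−B)/|BC| = (0.9985,-0.0547); ey = (0.0547,0.9985)
θ=321°: P = B + -1.11·ex + -3.16·ey = (1.8275,-5.6119)

θ=4°: 1.14 -1.48
θ=38°: -0.20 2.36
θ=321°: 1.83 -5.61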